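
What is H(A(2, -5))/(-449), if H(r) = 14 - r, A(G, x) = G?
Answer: -12/449 ≈ -0.026726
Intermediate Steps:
H(A(2, -5))/(-449) = (14 - 1*2)/(-449) = (14 - 2)*(-1/449) = 12*(-1/449) = -12/449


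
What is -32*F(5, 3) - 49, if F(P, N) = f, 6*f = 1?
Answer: -163/3 ≈ -54.333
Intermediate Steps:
f = 1/6 (f = (1/6)*1 = 1/6 ≈ 0.16667)
F(P, N) = 1/6
-32*F(5, 3) - 49 = -32*1/6 - 49 = -16/3 - 49 = -163/3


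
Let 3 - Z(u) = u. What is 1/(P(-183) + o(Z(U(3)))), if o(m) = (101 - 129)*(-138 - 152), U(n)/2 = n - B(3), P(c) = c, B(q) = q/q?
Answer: 1/7937 ≈ 0.00012599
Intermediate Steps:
B(q) = 1
U(n) = -2 + 2*n (U(n) = 2*(n - 1*1) = 2*(n - 1) = 2*(-1 + n) = -2 + 2*n)
Z(u) = 3 - u
o(m) = 8120 (o(m) = -28*(-290) = 8120)
1/(P(-183) + o(Z(U(3)))) = 1/(-183 + 8120) = 1/7937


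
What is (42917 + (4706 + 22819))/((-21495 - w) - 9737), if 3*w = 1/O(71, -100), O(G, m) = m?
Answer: -21132600/9369599 ≈ -2.2554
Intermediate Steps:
w = -1/300 (w = (⅓)/(-100) = (⅓)*(-1/100) = -1/300 ≈ -0.0033333)
(42917 + (4706 + 22819))/((-21495 - w) - 9737) = (42917 + (4706 + 22819))/((-21495 - 1*(-1/300)) - 9737) = (42917 + 27525)/((-21495 + 1/300) - 9737) = 70442/(-6448499/300 - 9737) = 70442/(-9369599/300) = 70442*(-300/9369599) = -21132600/9369599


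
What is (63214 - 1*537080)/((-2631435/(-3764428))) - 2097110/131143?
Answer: -7546545748266694/11132073555 ≈ -6.7791e+5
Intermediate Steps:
(63214 - 1*537080)/((-2631435/(-3764428))) - 2097110/131143 = (63214 - 537080)/((-2631435*(-1/3764428))) - 2097110*1/131143 = -473866/2631435/3764428 - 2097110/131143 = -473866*3764428/2631435 - 2097110/131143 = -57543046408/84885 - 2097110/131143 = -7546545748266694/11132073555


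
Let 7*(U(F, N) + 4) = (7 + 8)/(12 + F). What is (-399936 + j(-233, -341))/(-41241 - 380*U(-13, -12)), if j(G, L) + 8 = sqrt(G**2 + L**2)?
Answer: 2799608/272347 - 7*sqrt(170570)/272347 ≈ 10.269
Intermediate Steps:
U(F, N) = -4 + 15/(7*(12 + F)) (U(F, N) = -4 + ((7 + 8)/(12 + F))/7 = -4 + (15/(12 + F))/7 = -4 + 15/(7*(12 + F)))
j(G, L) = -8 + sqrt(G**2 + L**2)
(-399936 + j(-233, -341))/(-41241 - 380*U(-13, -12)) = (-399936 + (-8 + sqrt((-233)**2 + (-341)**2)))/(-41241 - 380*(-321 - 28*(-13))/(7*(12 - 13))) = (-399936 + (-8 + sqrt(54289 + 116281)))/(-41241 - 380*(-321 + 364)/(7*(-1))) = (-399936 + (-8 + sqrt(170570)))/(-41241 - 380*(-1)*43/7) = (-399944 + sqrt(170570))/(-41241 - 380*(-43/7)) = (-399944 + sqrt(170570))/(-41241 + 16340/7) = (-399944 + sqrt(170570))/(-272347/7) = (-399944 + sqrt(170570))*(-7/272347) = 2799608/272347 - 7*sqrt(170570)/272347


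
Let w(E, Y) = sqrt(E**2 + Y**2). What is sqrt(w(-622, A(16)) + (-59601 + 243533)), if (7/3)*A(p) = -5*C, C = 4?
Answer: sqrt(9012668 + 14*sqrt(4740229))/7 ≈ 429.60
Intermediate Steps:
A(p) = -60/7 (A(p) = 3*(-5*4)/7 = (3/7)*(-20) = -60/7)
sqrt(w(-622, A(16)) + (-59601 + 243533)) = sqrt(sqrt((-622)**2 + (-60/7)**2) + (-59601 + 243533)) = sqrt(sqrt(386884 + 3600/49) + 183932) = sqrt(sqrt(18960916/49) + 183932) = sqrt(2*sqrt(4740229)/7 + 183932) = sqrt(183932 + 2*sqrt(4740229)/7)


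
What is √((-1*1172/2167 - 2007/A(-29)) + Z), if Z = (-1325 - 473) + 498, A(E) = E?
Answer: I*√4862836524117/62843 ≈ 35.09*I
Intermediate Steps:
Z = -1300 (Z = -1798 + 498 = -1300)
√((-1*1172/2167 - 2007/A(-29)) + Z) = √((-1*1172/2167 - 2007/(-29)) - 1300) = √((-1172*1/2167 - 2007*(-1/29)) - 1300) = √((-1172/2167 + 2007/29) - 1300) = √(4315181/62843 - 1300) = √(-77380719/62843) = I*√4862836524117/62843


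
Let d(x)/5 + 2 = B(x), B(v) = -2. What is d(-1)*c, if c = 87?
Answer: -1740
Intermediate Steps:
d(x) = -20 (d(x) = -10 + 5*(-2) = -10 - 10 = -20)
d(-1)*c = -20*87 = -1740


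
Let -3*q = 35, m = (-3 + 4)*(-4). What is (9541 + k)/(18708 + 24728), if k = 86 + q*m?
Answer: 29021/130308 ≈ 0.22271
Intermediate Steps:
m = -4 (m = 1*(-4) = -4)
q = -35/3 (q = -⅓*35 = -35/3 ≈ -11.667)
k = 398/3 (k = 86 - 35/3*(-4) = 86 + 140/3 = 398/3 ≈ 132.67)
(9541 + k)/(18708 + 24728) = (9541 + 398/3)/(18708 + 24728) = (29021/3)/43436 = (29021/3)*(1/43436) = 29021/130308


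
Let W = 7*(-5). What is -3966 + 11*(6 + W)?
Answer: -4285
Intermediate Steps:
W = -35
-3966 + 11*(6 + W) = -3966 + 11*(6 - 35) = -3966 + 11*(-29) = -3966 - 319 = -4285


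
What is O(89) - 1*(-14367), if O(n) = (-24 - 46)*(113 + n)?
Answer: 227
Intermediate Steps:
O(n) = -7910 - 70*n (O(n) = -70*(113 + n) = -7910 - 70*n)
O(89) - 1*(-14367) = (-7910 - 70*89) - 1*(-14367) = (-7910 - 6230) + 14367 = -14140 + 14367 = 227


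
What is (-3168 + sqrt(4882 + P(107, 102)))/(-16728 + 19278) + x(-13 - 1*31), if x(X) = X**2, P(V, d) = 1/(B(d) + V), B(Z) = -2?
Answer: 822272/425 + sqrt(53824155)/267750 ≈ 1934.8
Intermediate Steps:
P(V, d) = 1/(-2 + V)
(-3168 + sqrt(4882 + P(107, 102)))/(-16728 + 19278) + x(-13 - 1*31) = (-3168 + sqrt(4882 + 1/(-2 + 107)))/(-16728 + 19278) + (-13 - 1*31)**2 = (-3168 + sqrt(4882 + 1/105))/2550 + (-13 - 31)**2 = (-3168 + sqrt(4882 + 1/105))*(1/2550) + (-44)**2 = (-3168 + sqrt(512611/105))*(1/2550) + 1936 = (-3168 + sqrt(53824155)/105)*(1/2550) + 1936 = (-528/425 + sqrt(53824155)/267750) + 1936 = 822272/425 + sqrt(53824155)/267750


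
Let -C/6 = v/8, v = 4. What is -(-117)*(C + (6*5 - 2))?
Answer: 2925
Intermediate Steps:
C = -3 (C = -24/8 = -6*1/2 = -3)
-(-117)*(C + (6*5 - 2)) = -(-117)*(-3 + (6*5 - 2)) = -(-117)*(-3 + (30 - 2)) = -(-117)*(-3 + 28) = -(-117)*25 = -13*(-225) = 2925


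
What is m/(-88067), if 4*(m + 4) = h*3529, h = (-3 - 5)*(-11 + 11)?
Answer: 4/88067 ≈ 4.5420e-5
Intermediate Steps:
h = 0 (h = -8*0 = 0)
m = -4 (m = -4 + (0*3529)/4 = -4 + (1/4)*0 = -4 + 0 = -4)
m/(-88067) = -4/(-88067) = -4*(-1/88067) = 4/88067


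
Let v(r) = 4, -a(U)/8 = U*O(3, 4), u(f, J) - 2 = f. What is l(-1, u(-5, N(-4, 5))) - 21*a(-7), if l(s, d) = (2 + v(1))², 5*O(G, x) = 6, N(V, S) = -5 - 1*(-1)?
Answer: -6876/5 ≈ -1375.2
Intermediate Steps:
N(V, S) = -4 (N(V, S) = -5 + 1 = -4)
u(f, J) = 2 + f
O(G, x) = 6/5 (O(G, x) = (⅕)*6 = 6/5)
a(U) = -48*U/5 (a(U) = -8*U*6/5 = -48*U/5)
l(s, d) = 36 (l(s, d) = (2 + 4)² = 6² = 36)
l(-1, u(-5, N(-4, 5))) - 21*a(-7) = 36 - (-1008)*(-7)/5 = 36 - 21*336/5 = 36 - 7056/5 = -6876/5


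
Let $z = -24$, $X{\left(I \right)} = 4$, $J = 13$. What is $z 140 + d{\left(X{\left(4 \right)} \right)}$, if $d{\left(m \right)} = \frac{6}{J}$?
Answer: $- \frac{43674}{13} \approx -3359.5$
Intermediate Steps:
$d{\left(m \right)} = \frac{6}{13}$
$z 140 + d{\left(X{\left(4 \right)} \right)} = \left(-24\right) 140 + \frac{6}{13} = -3360 + \frac{6}{13} = - \frac{43674}{13}$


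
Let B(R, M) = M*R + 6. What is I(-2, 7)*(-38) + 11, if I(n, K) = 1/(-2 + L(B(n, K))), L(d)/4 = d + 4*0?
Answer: 206/17 ≈ 12.118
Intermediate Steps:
B(R, M) = 6 + M*R
L(d) = 4*d (L(d) = 4*(d + 4*0) = 4*(d + 0) = 4*d)
I(n, K) = 1/(22 + 4*K*n) (I(n, K) = 1/(-2 + 4*(6 + K*n)) = 1/(-2 + (24 + 4*K*n)) = 1/(22 + 4*K*n))
I(-2, 7)*(-38) + 11 = (1/(2*(11 + 2*7*(-2))))*(-38) + 11 = (1/(2*(11 - 28)))*(-38) + 11 = ((½)/(-17))*(-38) + 11 = ((½)*(-1/17))*(-38) + 11 = -1/34*(-38) + 11 = 19/17 + 11 = 206/17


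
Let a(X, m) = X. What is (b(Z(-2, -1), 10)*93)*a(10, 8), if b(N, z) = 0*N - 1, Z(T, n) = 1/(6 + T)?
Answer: -930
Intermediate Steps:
b(N, z) = -1 (b(N, z) = 0 - 1 = -1)
(b(Z(-2, -1), 10)*93)*a(10, 8) = -1*93*10 = -93*10 = -930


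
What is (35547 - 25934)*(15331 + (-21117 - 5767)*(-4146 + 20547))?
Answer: -4238459687789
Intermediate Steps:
(35547 - 25934)*(15331 + (-21117 - 5767)*(-4146 + 20547)) = 9613*(15331 - 26884*16401) = 9613*(15331 - 440924484) = 9613*(-440909153) = -4238459687789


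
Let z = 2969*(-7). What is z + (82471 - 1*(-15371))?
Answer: 77059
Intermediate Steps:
z = -20783
z + (82471 - 1*(-15371)) = -20783 + (82471 - 1*(-15371)) = -20783 + (82471 + 15371) = -20783 + 97842 = 77059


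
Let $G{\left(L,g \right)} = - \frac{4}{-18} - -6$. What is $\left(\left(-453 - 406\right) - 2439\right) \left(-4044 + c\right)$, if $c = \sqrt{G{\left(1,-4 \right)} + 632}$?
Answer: $13337112 - \frac{13192 \sqrt{359}}{3} \approx 1.3254 \cdot 10^{7}$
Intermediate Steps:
$G{\left(L,g \right)} = \frac{56}{9}$ ($G{\left(L,g \right)} = \left(-4\right) \left(- \frac{1}{18}\right) + 6 = \frac{2}{9} + 6 = \frac{56}{9}$)
$c = \frac{4 \sqrt{359}}{3}$ ($c = \sqrt{\frac{56}{9} + 632} = \sqrt{\frac{5744}{9}} = \frac{4 \sqrt{359}}{3} \approx 25.263$)
$\left(\left(-453 - 406\right) - 2439\right) \left(-4044 + c\right) = \left(\left(-453 - 406\right) - 2439\right) \left(-4044 + \frac{4 \sqrt{359}}{3}\right) = \left(-859 - 2439\right) \left(-4044 + \frac{4 \sqrt{359}}{3}\right) = - 3298 \left(-4044 + \frac{4 \sqrt{359}}{3}\right) = 13337112 - \frac{13192 \sqrt{359}}{3}$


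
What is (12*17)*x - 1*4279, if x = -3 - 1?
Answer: -5095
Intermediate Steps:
x = -4
(12*17)*x - 1*4279 = (12*17)*(-4) - 1*4279 = 204*(-4) - 4279 = -816 - 4279 = -5095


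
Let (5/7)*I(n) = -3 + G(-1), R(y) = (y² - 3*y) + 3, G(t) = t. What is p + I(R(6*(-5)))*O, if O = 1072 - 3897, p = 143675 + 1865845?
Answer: 2025340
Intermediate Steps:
R(y) = 3 + y² - 3*y
p = 2009520
O = -2825
I(n) = -28/5 (I(n) = 7*(-3 - 1)/5 = (7/5)*(-4) = -28/5)
p + I(R(6*(-5)))*O = 2009520 - 28/5*(-2825) = 2009520 + 15820 = 2025340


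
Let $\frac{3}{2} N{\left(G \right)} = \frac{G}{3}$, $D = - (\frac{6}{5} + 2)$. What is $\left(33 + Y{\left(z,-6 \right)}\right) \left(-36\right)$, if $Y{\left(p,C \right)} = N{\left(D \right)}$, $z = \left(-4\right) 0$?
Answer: $- \frac{5812}{5} \approx -1162.4$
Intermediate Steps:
$D = - \frac{16}{5}$ ($D = - (6 \cdot \frac{1}{5} + 2) = - (\frac{6}{5} + 2) = \left(-1\right) \frac{16}{5} = - \frac{16}{5} \approx -3.2$)
$N{\left(G \right)} = \frac{2 G}{9}$ ($N{\left(G \right)} = \frac{2 \frac{G}{3}}{3} = \frac{2 G}{9}$)
$z = 0$
$Y{\left(p,C \right)} = - \frac{32}{45}$ ($Y{\left(p,C \right)} = \frac{2}{9} \left(- \frac{16}{5}\right) = - \frac{32}{45}$)
$\left(33 + Y{\left(z,-6 \right)}\right) \left(-36\right) = \left(33 - \frac{32}{45}\right) \left(-36\right) = \frac{1453}{45} \left(-36\right) = - \frac{5812}{5}$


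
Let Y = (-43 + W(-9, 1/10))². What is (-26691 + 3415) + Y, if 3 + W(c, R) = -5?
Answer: -20675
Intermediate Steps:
W(c, R) = -8 (W(c, R) = -3 - 5 = -8)
Y = 2601 (Y = (-43 - 8)² = (-51)² = 2601)
(-26691 + 3415) + Y = (-26691 + 3415) + 2601 = -23276 + 2601 = -20675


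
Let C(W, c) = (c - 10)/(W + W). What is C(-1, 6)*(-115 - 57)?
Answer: -344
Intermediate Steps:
C(W, c) = (-10 + c)/(2*W) (C(W, c) = (-10 + c)/((2*W)) = (-10 + c)*(1/(2*W)) = (-10 + c)/(2*W))
C(-1, 6)*(-115 - 57) = ((1/2)*(-10 + 6)/(-1))*(-115 - 57) = ((1/2)*(-1)*(-4))*(-172) = 2*(-172) = -344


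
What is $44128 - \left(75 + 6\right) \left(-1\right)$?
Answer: $44209$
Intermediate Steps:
$44128 - \left(75 + 6\right) \left(-1\right) = 44128 - 81 \left(-1\right) = 44128 - -81 = 44128 + 81 = 44209$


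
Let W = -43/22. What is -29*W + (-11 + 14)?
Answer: 1313/22 ≈ 59.682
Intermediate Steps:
W = -43/22 (W = -43*1/22 = -43/22 ≈ -1.9545)
-29*W + (-11 + 14) = -29*(-43/22) + (-11 + 14) = 1247/22 + 3 = 1313/22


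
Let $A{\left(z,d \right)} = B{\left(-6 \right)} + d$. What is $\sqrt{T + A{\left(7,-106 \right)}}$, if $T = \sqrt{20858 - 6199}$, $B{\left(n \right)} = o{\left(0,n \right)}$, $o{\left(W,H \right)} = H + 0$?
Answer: $\sqrt{-112 + \sqrt{14659}} \approx 3.0124$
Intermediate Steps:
$o{\left(W,H \right)} = H$
$B{\left(n \right)} = n$
$A{\left(z,d \right)} = -6 + d$
$T = \sqrt{14659}$ ($T = \sqrt{20858 - 6199} = \sqrt{14659} \approx 121.07$)
$\sqrt{T + A{\left(7,-106 \right)}} = \sqrt{\sqrt{14659} - 112} = \sqrt{-112 + \sqrt{14659}}$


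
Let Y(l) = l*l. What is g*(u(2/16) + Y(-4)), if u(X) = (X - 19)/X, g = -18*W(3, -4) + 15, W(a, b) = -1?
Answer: -4455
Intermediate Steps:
g = 33 (g = -18*(-1) + 15 = 18 + 15 = 33)
u(X) = (-19 + X)/X
Y(l) = l²
g*(u(2/16) + Y(-4)) = 33*((-19 + 2/16)/((2/16)) + (-4)²) = 33*((-19 + 2*(1/16))/((2*(1/16))) + 16) = 33*((-19 + ⅛)/(⅛) + 16) = 33*(8*(-151/8) + 16) = 33*(-151 + 16) = 33*(-135) = -4455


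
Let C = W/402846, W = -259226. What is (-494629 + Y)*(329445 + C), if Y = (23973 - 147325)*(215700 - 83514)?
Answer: -1082021680812735776822/201423 ≈ -5.3719e+15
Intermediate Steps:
Y = -16305407472 (Y = -123352*132186 = -16305407472)
C = -129613/201423 (C = -259226/402846 = -259226*1/402846 = -129613/201423 ≈ -0.64349)
(-494629 + Y)*(329445 + C) = (-494629 - 16305407472)*(329445 - 129613/201423) = -16305902101*66357670622/201423 = -1082021680812735776822/201423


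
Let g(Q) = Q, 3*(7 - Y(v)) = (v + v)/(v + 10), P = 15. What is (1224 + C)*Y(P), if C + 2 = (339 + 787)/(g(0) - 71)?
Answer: 2825988/355 ≈ 7960.5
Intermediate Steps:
Y(v) = 7 - 2*v/(3*(10 + v)) (Y(v) = 7 - (v + v)/(3*(v + 10)) = 7 - 2*v/(3*(10 + v)))
C = -1268/71 (C = -2 + (339 + 787)/(0 - 71) = -2 + 1126/(-71) = -2 + 1126*(-1/71) = -2 - 1126/71 = -1268/71 ≈ -17.859)
(1224 + C)*Y(P) = (1224 - 1268/71)*((210 + 19*15)/(3*(10 + 15))) = 85636*((1/3)*(210 + 285)/25)/71 = 85636*((1/3)*(1/25)*495)/71 = (85636/71)*(33/5) = 2825988/355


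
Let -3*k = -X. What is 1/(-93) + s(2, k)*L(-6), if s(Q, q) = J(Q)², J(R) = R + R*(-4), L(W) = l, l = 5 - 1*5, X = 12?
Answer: -1/93 ≈ -0.010753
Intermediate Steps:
l = 0 (l = 5 - 5 = 0)
k = 4 (k = -(-1)*12/3 = -⅓*(-12) = 4)
L(W) = 0
J(R) = -3*R (J(R) = R - 4*R = -3*R)
s(Q, q) = 9*Q² (s(Q, q) = (-3*Q)² = 9*Q²)
1/(-93) + s(2, k)*L(-6) = 1/(-93) + (9*2²)*0 = -1/93 + (9*4)*0 = -1/93 + 36*0 = -1/93 + 0 = -1/93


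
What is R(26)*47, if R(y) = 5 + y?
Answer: 1457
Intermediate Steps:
R(26)*47 = (5 + 26)*47 = 31*47 = 1457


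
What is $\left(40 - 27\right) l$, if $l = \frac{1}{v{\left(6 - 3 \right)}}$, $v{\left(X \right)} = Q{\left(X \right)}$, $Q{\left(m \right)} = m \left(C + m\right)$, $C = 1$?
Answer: $\frac{13}{12} \approx 1.0833$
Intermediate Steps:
$Q{\left(m \right)} = m \left(1 + m\right)$
$v{\left(X \right)} = X \left(1 + X\right)$
$l = \frac{1}{12}$ ($l = \frac{1}{\left(6 - 3\right) \left(1 + \left(6 - 3\right)\right)} = \frac{1}{3 \left(1 + 3\right)} = \frac{1}{3 \cdot 4} = \frac{1}{12} \approx 0.083333$)
$\left(40 - 27\right) l = \left(40 - 27\right) \frac{1}{12} = 13 \cdot \frac{1}{12} = \frac{13}{12}$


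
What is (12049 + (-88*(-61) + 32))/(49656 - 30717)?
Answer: 17449/18939 ≈ 0.92133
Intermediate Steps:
(12049 + (-88*(-61) + 32))/(49656 - 30717) = (12049 + (5368 + 32))/18939 = (12049 + 5400)*(1/18939) = 17449*(1/18939) = 17449/18939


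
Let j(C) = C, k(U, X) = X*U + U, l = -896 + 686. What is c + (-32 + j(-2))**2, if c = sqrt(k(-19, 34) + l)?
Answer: 1156 + 5*I*sqrt(35) ≈ 1156.0 + 29.58*I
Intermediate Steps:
l = -210
k(U, X) = U + U*X (k(U, X) = U*X + U = U + U*X)
c = 5*I*sqrt(35) (c = sqrt(-19*(1 + 34) - 210) = sqrt(-19*35 - 210) = sqrt(-665 - 210) = sqrt(-875) = 5*I*sqrt(35) ≈ 29.58*I)
c + (-32 + j(-2))**2 = 5*I*sqrt(35) + (-32 - 2)**2 = 5*I*sqrt(35) + (-34)**2 = 5*I*sqrt(35) + 1156 = 1156 + 5*I*sqrt(35)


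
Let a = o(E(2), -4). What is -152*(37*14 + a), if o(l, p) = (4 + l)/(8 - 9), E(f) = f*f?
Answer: -77520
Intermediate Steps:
E(f) = f**2
o(l, p) = -4 - l (o(l, p) = (4 + l)/(-1) = (4 + l)*(-1) = -4 - l)
a = -8 (a = -4 - 1*2**2 = -4 - 1*4 = -4 - 4 = -8)
-152*(37*14 + a) = -152*(37*14 - 8) = -152*(518 - 8) = -152*510 = -77520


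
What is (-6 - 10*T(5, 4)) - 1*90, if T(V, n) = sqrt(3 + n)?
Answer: -96 - 10*sqrt(7) ≈ -122.46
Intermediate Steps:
(-6 - 10*T(5, 4)) - 1*90 = (-6 - 10*sqrt(3 + 4)) - 1*90 = (-6 - 10*sqrt(7)) - 90 = -96 - 10*sqrt(7)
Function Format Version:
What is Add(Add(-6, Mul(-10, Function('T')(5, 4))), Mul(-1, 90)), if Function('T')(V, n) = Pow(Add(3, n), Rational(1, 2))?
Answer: Add(-96, Mul(-10, Pow(7, Rational(1, 2)))) ≈ -122.46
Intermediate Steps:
Add(Add(-6, Mul(-10, Function('T')(5, 4))), Mul(-1, 90)) = Add(Add(-6, Mul(-10, Pow(Add(3, 4), Rational(1, 2)))), Mul(-1, 90)) = Add(Add(-6, Mul(-10, Pow(7, Rational(1, 2)))), -90) = Add(-96, Mul(-10, Pow(7, Rational(1, 2))))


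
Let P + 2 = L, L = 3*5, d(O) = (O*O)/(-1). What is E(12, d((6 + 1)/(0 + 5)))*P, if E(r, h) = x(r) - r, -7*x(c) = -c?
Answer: -936/7 ≈ -133.71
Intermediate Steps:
d(O) = -O**2 (d(O) = O**2*(-1) = -O**2)
x(c) = c/7 (x(c) = -(-1)*c/7 = c/7)
L = 15
P = 13 (P = -2 + 15 = 13)
E(r, h) = -6*r/7 (E(r, h) = r/7 - r = -6*r/7)
E(12, d((6 + 1)/(0 + 5)))*P = -6/7*12*13 = -72/7*13 = -936/7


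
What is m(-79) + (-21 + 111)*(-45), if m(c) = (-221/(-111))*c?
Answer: -467009/111 ≈ -4207.3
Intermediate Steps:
m(c) = 221*c/111 (m(c) = (-221*(-1/111))*c = 221*c/111)
m(-79) + (-21 + 111)*(-45) = (221/111)*(-79) + (-21 + 111)*(-45) = -17459/111 + 90*(-45) = -17459/111 - 4050 = -467009/111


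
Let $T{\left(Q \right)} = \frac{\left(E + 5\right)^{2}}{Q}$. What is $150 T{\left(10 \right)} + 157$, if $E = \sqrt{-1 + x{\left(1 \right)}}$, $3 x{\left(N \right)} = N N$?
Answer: $522 + 50 i \sqrt{6} \approx 522.0 + 122.47 i$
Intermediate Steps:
$x{\left(N \right)} = \frac{N^{2}}{3}$ ($x{\left(N \right)} = \frac{N N}{3} = \frac{N^{2}}{3}$)
$E = \frac{i \sqrt{6}}{3}$ ($E = \sqrt{-1 + \frac{1^{2}}{3}} = \sqrt{-1 + \frac{1}{3} \cdot 1} = \sqrt{-1 + \frac{1}{3}} = \sqrt{- \frac{2}{3}} = \frac{i \sqrt{6}}{3} \approx 0.8165 i$)
$T{\left(Q \right)} = \frac{\left(5 + \frac{i \sqrt{6}}{3}\right)^{2}}{Q}$ ($T{\left(Q \right)} = \frac{\left(\frac{i \sqrt{6}}{3} + 5\right)^{2}}{Q} = \frac{\left(5 + \frac{i \sqrt{6}}{3}\right)^{2}}{Q}$)
$150 T{\left(10 \right)} + 157 = 150 \frac{\left(15 + i \sqrt{6}\right)^{2}}{9 \cdot 10} + 157 = 150 \cdot \frac{1}{9} \cdot \frac{1}{10} \left(15 + i \sqrt{6}\right)^{2} + 157 = 150 \frac{\left(15 + i \sqrt{6}\right)^{2}}{90} + 157 = \frac{5 \left(15 + i \sqrt{6}\right)^{2}}{3} + 157 = 157 + \frac{5 \left(15 + i \sqrt{6}\right)^{2}}{3}$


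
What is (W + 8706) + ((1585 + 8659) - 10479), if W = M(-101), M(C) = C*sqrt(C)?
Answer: 8471 - 101*I*sqrt(101) ≈ 8471.0 - 1015.0*I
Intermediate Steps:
M(C) = C**(3/2)
W = -101*I*sqrt(101) (W = (-101)**(3/2) = -101*I*sqrt(101) ≈ -1015.0*I)
(W + 8706) + ((1585 + 8659) - 10479) = (-101*I*sqrt(101) + 8706) + ((1585 + 8659) - 10479) = (8706 - 101*I*sqrt(101)) + (10244 - 10479) = (8706 - 101*I*sqrt(101)) - 235 = 8471 - 101*I*sqrt(101)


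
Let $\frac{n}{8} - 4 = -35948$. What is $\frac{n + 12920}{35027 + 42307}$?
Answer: $- \frac{45772}{12889} \approx -3.5512$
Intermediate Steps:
$n = -287552$ ($n = 32 + 8 \left(-35948\right) = 32 - 287584 = -287552$)
$\frac{n + 12920}{35027 + 42307} = \frac{-287552 + 12920}{35027 + 42307} = - \frac{274632}{77334} = \left(-274632\right) \frac{1}{77334} = - \frac{45772}{12889}$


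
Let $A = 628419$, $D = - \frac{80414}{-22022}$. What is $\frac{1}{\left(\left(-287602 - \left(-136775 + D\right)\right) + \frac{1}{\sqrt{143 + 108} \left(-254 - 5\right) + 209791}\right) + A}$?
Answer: $\frac{2547503438866893256710961}{1216657960101499449081132708481} - \frac{31401709339 \sqrt{251}}{1216657960101499449081132708481} \approx 2.0939 \cdot 10^{-6}$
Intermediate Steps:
$D = \frac{40207}{11011}$ ($D = \left(-80414\right) \left(- \frac{1}{22022}\right) = \frac{40207}{11011} \approx 3.6515$)
$\frac{1}{\left(\left(-287602 - \left(-136775 + D\right)\right) + \frac{1}{\sqrt{143 + 108} \left(-254 - 5\right) + 209791}\right) + A} = \frac{1}{\left(\left(-287602 + \left(136775 - \frac{40207}{11011}\right)\right) + \frac{1}{\sqrt{143 + 108} \left(-254 - 5\right) + 209791}\right) + 628419} = \frac{1}{\left(\left(-287602 + \left(136775 - \frac{40207}{11011}\right)\right) + \frac{1}{\sqrt{251} \left(-259\right) + 209791}\right) + 628419} = \frac{1}{\left(\left(-287602 + \frac{1505989318}{11011}\right) + \frac{1}{- 259 \sqrt{251} + 209791}\right) + 628419} = \frac{1}{\left(- \frac{1660796304}{11011} + \frac{1}{209791 - 259 \sqrt{251}}\right) + 628419} = \frac{1}{\frac{5258725305}{11011} + \frac{1}{209791 - 259 \sqrt{251}}}$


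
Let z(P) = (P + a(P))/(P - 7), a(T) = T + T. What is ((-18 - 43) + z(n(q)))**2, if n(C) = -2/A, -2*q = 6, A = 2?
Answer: 235225/64 ≈ 3675.4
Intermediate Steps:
a(T) = 2*T
q = -3 (q = -1/2*6 = -3)
n(C) = -1 (n(C) = -2/2 = -2*1/2 = -1)
z(P) = 3*P/(-7 + P) (z(P) = (P + 2*P)/(P - 7) = (3*P)/(-7 + P) = 3*P/(-7 + P))
((-18 - 43) + z(n(q)))**2 = ((-18 - 43) + 3*(-1)/(-7 - 1))**2 = (-61 + 3*(-1)/(-8))**2 = (-61 + 3*(-1)*(-1/8))**2 = (-61 + 3/8)**2 = (-485/8)**2 = 235225/64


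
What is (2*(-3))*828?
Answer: -4968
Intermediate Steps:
(2*(-3))*828 = -6*828 = -4968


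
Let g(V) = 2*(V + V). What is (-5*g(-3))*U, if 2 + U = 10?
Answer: 480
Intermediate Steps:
U = 8 (U = -2 + 10 = 8)
g(V) = 4*V (g(V) = 2*(2*V) = 4*V)
(-5*g(-3))*U = -20*(-3)*8 = -5*(-12)*8 = 60*8 = 480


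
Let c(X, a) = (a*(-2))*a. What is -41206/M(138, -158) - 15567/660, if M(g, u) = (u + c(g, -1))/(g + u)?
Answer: -569177/110 ≈ -5174.3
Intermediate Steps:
c(X, a) = -2*a² (c(X, a) = (-2*a)*a = -2*a²)
M(g, u) = (-2 + u)/(g + u) (M(g, u) = (u - 2*(-1)²)/(g + u) = (u - 2*1)/(g + u) = (u - 2)/(g + u) = (-2 + u)/(g + u))
-41206/M(138, -158) - 15567/660 = -41206*(138 - 158)/(-2 - 158) - 15567/660 = -41206/(-160/(-20)) - 15567*1/660 = -41206/((-1/20*(-160))) - 5189/220 = -41206/8 - 5189/220 = -41206*⅛ - 5189/220 = -20603/4 - 5189/220 = -569177/110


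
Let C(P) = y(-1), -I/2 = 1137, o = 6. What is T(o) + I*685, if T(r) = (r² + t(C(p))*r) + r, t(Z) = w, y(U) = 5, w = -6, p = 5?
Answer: -1557684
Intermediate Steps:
I = -2274 (I = -2*1137 = -2274)
C(P) = 5
t(Z) = -6
T(r) = r² - 5*r (T(r) = (r² - 6*r) + r = r² - 5*r)
T(o) + I*685 = 6*(-5 + 6) - 2274*685 = 6*1 - 1557690 = 6 - 1557690 = -1557684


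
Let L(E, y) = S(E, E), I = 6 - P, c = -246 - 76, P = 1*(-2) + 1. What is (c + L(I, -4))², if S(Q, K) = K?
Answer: 99225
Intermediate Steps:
P = -1 (P = -2 + 1 = -1)
c = -322
I = 7 (I = 6 - 1*(-1) = 6 + 1 = 7)
L(E, y) = E
(c + L(I, -4))² = (-322 + 7)² = (-315)² = 99225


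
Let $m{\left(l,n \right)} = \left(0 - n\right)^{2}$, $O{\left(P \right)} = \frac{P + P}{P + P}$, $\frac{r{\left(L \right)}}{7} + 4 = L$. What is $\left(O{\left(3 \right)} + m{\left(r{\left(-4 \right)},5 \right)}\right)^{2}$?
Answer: $676$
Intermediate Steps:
$r{\left(L \right)} = -28 + 7 L$
$O{\left(P \right)} = 1$ ($O{\left(P \right)} = \frac{2 P}{2 P} = 2 P \frac{1}{2 P} = 1$)
$m{\left(l,n \right)} = n^{2}$ ($m{\left(l,n \right)} = \left(- n\right)^{2} = n^{2}$)
$\left(O{\left(3 \right)} + m{\left(r{\left(-4 \right)},5 \right)}\right)^{2} = \left(1 + 5^{2}\right)^{2} = \left(1 + 25\right)^{2} = 26^{2} = 676$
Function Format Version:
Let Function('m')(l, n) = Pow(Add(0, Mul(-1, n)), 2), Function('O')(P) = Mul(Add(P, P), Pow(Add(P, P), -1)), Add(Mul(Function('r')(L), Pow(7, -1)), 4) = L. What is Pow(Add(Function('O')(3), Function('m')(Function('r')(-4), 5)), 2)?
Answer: 676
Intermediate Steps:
Function('r')(L) = Add(-28, Mul(7, L))
Function('O')(P) = 1 (Function('O')(P) = Mul(Mul(2, P), Pow(Mul(2, P), -1)) = Mul(Mul(2, P), Mul(Rational(1, 2), Pow(P, -1))) = 1)
Function('m')(l, n) = Pow(n, 2) (Function('m')(l, n) = Pow(Mul(-1, n), 2) = Pow(n, 2))
Pow(Add(Function('O')(3), Function('m')(Function('r')(-4), 5)), 2) = Pow(Add(1, Pow(5, 2)), 2) = Pow(Add(1, 25), 2) = Pow(26, 2) = 676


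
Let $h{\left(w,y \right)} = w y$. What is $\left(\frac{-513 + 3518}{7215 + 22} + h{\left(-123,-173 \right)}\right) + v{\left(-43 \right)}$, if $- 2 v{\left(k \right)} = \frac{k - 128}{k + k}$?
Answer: $\frac{26486612489}{1244764} \approx 21278.0$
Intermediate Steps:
$v{\left(k \right)} = - \frac{-128 + k}{4 k}$ ($v{\left(k \right)} = - \frac{\left(k - 128\right) \frac{1}{k + k}}{2} = - \frac{\left(-128 + k\right) \frac{1}{2 k}}{2} = - \frac{\frac{1}{2} \frac{1}{k} \left(-128 + k\right)}{2} = - \frac{-128 + k}{4 k}$)
$\left(\frac{-513 + 3518}{7215 + 22} + h{\left(-123,-173 \right)}\right) + v{\left(-43 \right)} = \left(\frac{-513 + 3518}{7215 + 22} - -21279\right) + \frac{128 - -43}{4 \left(-43\right)} = \left(\frac{3005}{7237} + 21279\right) + \frac{1}{4} \left(- \frac{1}{43}\right) \left(128 + 43\right) = \left(3005 \cdot \frac{1}{7237} + 21279\right) + \frac{1}{4} \left(- \frac{1}{43}\right) 171 = \left(\frac{3005}{7237} + 21279\right) - \frac{171}{172} = \frac{153999128}{7237} - \frac{171}{172} = \frac{26486612489}{1244764}$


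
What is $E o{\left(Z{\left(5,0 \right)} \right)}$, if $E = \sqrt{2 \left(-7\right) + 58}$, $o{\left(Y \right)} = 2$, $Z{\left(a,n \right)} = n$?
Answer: $4 \sqrt{11} \approx 13.266$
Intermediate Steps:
$E = 2 \sqrt{11}$ ($E = \sqrt{-14 + 58} = \sqrt{44} = 2 \sqrt{11} \approx 6.6332$)
$E o{\left(Z{\left(5,0 \right)} \right)} = 2 \sqrt{11} \cdot 2 = 4 \sqrt{11}$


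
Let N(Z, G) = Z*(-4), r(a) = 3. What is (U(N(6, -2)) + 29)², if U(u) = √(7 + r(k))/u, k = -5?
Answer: (696 - √10)²/576 ≈ 833.38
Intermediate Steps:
N(Z, G) = -4*Z
U(u) = √10/u (U(u) = √(7 + 3)/u = √10/u)
(U(N(6, -2)) + 29)² = (√10/((-4*6)) + 29)² = (√10/(-24) + 29)² = (√10*(-1/24) + 29)² = (-√10/24 + 29)² = (29 - √10/24)²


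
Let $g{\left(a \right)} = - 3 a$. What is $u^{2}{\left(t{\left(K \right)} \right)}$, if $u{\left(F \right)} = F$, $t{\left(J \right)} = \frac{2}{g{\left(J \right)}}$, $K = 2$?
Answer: $\frac{1}{9} \approx 0.11111$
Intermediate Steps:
$t{\left(J \right)} = - \frac{2}{3 J}$ ($t{\left(J \right)} = \frac{2}{\left(-3\right) J} = 2 \left(- \frac{1}{3 J}\right) = - \frac{2}{3 J}$)
$u^{2}{\left(t{\left(K \right)} \right)} = \left(- \frac{2}{3 \cdot 2}\right)^{2} = \left(\left(- \frac{2}{3}\right) \frac{1}{2}\right)^{2} = \left(- \frac{1}{3}\right)^{2} = \frac{1}{9}$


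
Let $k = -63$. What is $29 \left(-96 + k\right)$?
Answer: $-4611$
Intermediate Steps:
$29 \left(-96 + k\right) = 29 \left(-96 - 63\right) = 29 \left(-159\right) = -4611$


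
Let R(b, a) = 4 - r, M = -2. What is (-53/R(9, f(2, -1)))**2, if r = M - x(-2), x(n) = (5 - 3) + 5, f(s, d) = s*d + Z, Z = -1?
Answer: 2809/169 ≈ 16.621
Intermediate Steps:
f(s, d) = -1 + d*s (f(s, d) = s*d - 1 = d*s - 1 = -1 + d*s)
x(n) = 7 (x(n) = 2 + 5 = 7)
r = -9 (r = -2 - 1*7 = -2 - 7 = -9)
R(b, a) = 13 (R(b, a) = 4 - 1*(-9) = 4 + 9 = 13)
(-53/R(9, f(2, -1)))**2 = (-53/13)**2 = 2809/169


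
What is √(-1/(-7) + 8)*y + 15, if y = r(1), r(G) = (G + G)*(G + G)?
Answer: 15 + 4*√399/7 ≈ 26.414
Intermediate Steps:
r(G) = 4*G² (r(G) = (2*G)*(2*G) = 4*G²)
y = 4 (y = 4*1² = 4*1 = 4)
√(-1/(-7) + 8)*y + 15 = √(-1/(-7) + 8)*4 + 15 = √(-1*(-⅐) + 8)*4 + 15 = √(⅐ + 8)*4 + 15 = √(57/7)*4 + 15 = (√399/7)*4 + 15 = 4*√399/7 + 15 = 15 + 4*√399/7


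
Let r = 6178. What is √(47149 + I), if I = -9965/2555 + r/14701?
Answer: 4*√166286121354284134/7512211 ≈ 217.13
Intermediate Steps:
I = -26142135/7512211 (I = -9965/2555 + 6178/14701 = -9965*1/2555 + 6178*(1/14701) = -1993/511 + 6178/14701 = -26142135/7512211 ≈ -3.4800)
√(47149 + I) = √(47149 - 26142135/7512211) = √(354167094304/7512211) = 4*√166286121354284134/7512211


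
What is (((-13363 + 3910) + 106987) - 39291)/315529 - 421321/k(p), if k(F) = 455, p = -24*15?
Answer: -132912493244/143565695 ≈ -925.80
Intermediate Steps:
p = -360
(((-13363 + 3910) + 106987) - 39291)/315529 - 421321/k(p) = (((-13363 + 3910) + 106987) - 39291)/315529 - 421321/455 = ((-9453 + 106987) - 39291)*(1/315529) - 421321*1/455 = (97534 - 39291)*(1/315529) - 421321/455 = 58243*(1/315529) - 421321/455 = 58243/315529 - 421321/455 = -132912493244/143565695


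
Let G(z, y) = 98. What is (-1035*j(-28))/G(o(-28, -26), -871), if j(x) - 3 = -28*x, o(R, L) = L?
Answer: -814545/98 ≈ -8311.7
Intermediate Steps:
j(x) = 3 - 28*x
(-1035*j(-28))/G(o(-28, -26), -871) = -1035*(3 - 28*(-28))/98 = -1035*(3 + 784)*(1/98) = -1035*787*(1/98) = -814545*1/98 = -814545/98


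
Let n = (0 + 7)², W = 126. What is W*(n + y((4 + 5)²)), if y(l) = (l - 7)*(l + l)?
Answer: 1516662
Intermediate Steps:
y(l) = 2*l*(-7 + l) (y(l) = (-7 + l)*(2*l) = 2*l*(-7 + l))
n = 49 (n = 7² = 49)
W*(n + y((4 + 5)²)) = 126*(49 + 2*(4 + 5)²*(-7 + (4 + 5)²)) = 126*(49 + 2*9²*(-7 + 9²)) = 126*(49 + 2*81*(-7 + 81)) = 126*(49 + 2*81*74) = 126*(49 + 11988) = 126*12037 = 1516662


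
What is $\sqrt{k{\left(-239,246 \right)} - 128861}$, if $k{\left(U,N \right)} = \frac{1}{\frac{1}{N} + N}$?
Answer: $\frac{i \sqrt{471928564680647}}{60517} \approx 358.97 i$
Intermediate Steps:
$k{\left(U,N \right)} = \frac{1}{N + \frac{1}{N}}$
$\sqrt{k{\left(-239,246 \right)} - 128861} = \sqrt{\frac{246}{1 + 246^{2}} - 128861} = \sqrt{\frac{246}{1 + 60516} - 128861} = \sqrt{\frac{246}{60517} - 128861} = \sqrt{- \frac{7798280891}{60517}} = \frac{i \sqrt{471928564680647}}{60517}$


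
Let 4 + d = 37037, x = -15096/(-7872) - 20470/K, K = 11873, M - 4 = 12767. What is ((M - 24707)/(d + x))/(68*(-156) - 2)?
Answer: 23241444992/765087075114245 ≈ 3.0378e-5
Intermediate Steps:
M = 12771 (M = 4 + 12767 = 12771)
x = 753957/3894344 (x = -15096/(-7872) - 20470/11873 = -15096*(-1/7872) - 20470*1/11873 = 629/328 - 20470/11873 = 753957/3894344 ≈ 0.19360)
d = 37033 (d = -4 + 37037 = 37033)
((M - 24707)/(d + x))/(68*(-156) - 2) = ((12771 - 24707)/(37033 + 753957/3894344))/(68*(-156) - 2) = (-11936/144219995309/3894344)/(-10608 - 2) = -11936*3894344/144219995309/(-10610) = -46482889984/144219995309*(-1/10610) = 23241444992/765087075114245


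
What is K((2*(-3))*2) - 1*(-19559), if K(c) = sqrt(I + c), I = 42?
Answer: 19559 + sqrt(30) ≈ 19564.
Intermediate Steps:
K(c) = sqrt(42 + c)
K((2*(-3))*2) - 1*(-19559) = sqrt(42 + (2*(-3))*2) - 1*(-19559) = sqrt(42 - 6*2) + 19559 = sqrt(42 - 12) + 19559 = sqrt(30) + 19559 = 19559 + sqrt(30)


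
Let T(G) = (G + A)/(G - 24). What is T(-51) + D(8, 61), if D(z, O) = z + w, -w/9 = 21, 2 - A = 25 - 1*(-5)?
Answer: -13496/75 ≈ -179.95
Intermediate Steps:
A = -28 (A = 2 - (25 - 1*(-5)) = 2 - (25 + 5) = 2 - 1*30 = 2 - 30 = -28)
w = -189 (w = -9*21 = -189)
D(z, O) = -189 + z (D(z, O) = z - 189 = -189 + z)
T(G) = (-28 + G)/(-24 + G) (T(G) = (G - 28)/(G - 24) = (-28 + G)/(-24 + G))
T(-51) + D(8, 61) = (-28 - 51)/(-24 - 51) + (-189 + 8) = -79/(-75) - 181 = -1/75*(-79) - 181 = 79/75 - 181 = -13496/75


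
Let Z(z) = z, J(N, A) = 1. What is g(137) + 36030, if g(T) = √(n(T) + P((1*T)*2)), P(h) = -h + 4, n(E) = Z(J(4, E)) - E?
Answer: 36030 + I*√406 ≈ 36030.0 + 20.149*I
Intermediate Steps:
n(E) = 1 - E
P(h) = 4 - h
g(T) = √(5 - 3*T) (g(T) = √((1 - T) + (4 - 1*T*2)) = √((1 - T) + (4 - T*2)) = √((1 - T) + (4 - 2*T)) = √(5 - 3*T))
g(137) + 36030 = √(5 - 3*137) + 36030 = √(5 - 411) + 36030 = √(-406) + 36030 = I*√406 + 36030 = 36030 + I*√406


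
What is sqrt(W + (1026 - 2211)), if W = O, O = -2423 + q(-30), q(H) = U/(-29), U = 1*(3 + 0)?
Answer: I*sqrt(3034415)/29 ≈ 60.068*I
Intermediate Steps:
U = 3 (U = 1*3 = 3)
q(H) = -3/29 (q(H) = 3/(-29) = 3*(-1/29) = -3/29)
O = -70270/29 (O = -2423 - 3/29 = -70270/29 ≈ -2423.1)
W = -70270/29 ≈ -2423.1
sqrt(W + (1026 - 2211)) = sqrt(-70270/29 + (1026 - 2211)) = sqrt(-70270/29 - 1185) = sqrt(-104635/29) = I*sqrt(3034415)/29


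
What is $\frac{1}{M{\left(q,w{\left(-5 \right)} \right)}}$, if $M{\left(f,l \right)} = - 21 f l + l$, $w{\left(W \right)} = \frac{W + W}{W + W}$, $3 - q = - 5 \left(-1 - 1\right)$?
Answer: $\frac{1}{148} \approx 0.0067568$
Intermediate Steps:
$q = -7$ ($q = 3 - - 5 \left(-1 - 1\right) = 3 - \left(-5\right) \left(-2\right) = 3 - 10 = -7$)
$w{\left(W \right)} = 1$ ($w{\left(W \right)} = \frac{2 W}{2 W} = 2 W \frac{1}{2 W} = 1$)
$M{\left(f,l \right)} = l - 21 f l$ ($M{\left(f,l \right)} = - 21 f l + l = l - 21 f l$)
$\frac{1}{M{\left(q,w{\left(-5 \right)} \right)}} = \frac{1}{1 \left(1 - -147\right)} = \frac{1}{1 \left(1 + 147\right)} = \frac{1}{1 \cdot 148} = \frac{1}{148}$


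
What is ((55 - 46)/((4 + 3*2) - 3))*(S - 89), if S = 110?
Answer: 27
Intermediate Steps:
((55 - 46)/((4 + 3*2) - 3))*(S - 89) = ((55 - 46)/((4 + 3*2) - 3))*(110 - 89) = (9/((4 + 6) - 3))*21 = (9/(10 - 3))*21 = (9/7)*21 = 27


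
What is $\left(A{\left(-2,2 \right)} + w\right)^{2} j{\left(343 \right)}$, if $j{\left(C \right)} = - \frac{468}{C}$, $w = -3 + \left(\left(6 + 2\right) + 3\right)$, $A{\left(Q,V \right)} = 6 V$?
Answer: $- \frac{187200}{343} \approx -545.77$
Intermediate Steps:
$w = 8$ ($w = -3 + \left(8 + 3\right) = -3 + 11 = 8$)
$\left(A{\left(-2,2 \right)} + w\right)^{2} j{\left(343 \right)} = \left(6 \cdot 2 + 8\right)^{2} \left(- \frac{468}{343}\right) = \left(12 + 8\right)^{2} \left(\left(-468\right) \frac{1}{343}\right) = 20^{2} \left(- \frac{468}{343}\right) = 400 \left(- \frac{468}{343}\right) = - \frac{187200}{343}$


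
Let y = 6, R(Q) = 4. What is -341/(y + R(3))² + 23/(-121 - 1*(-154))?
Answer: -8953/3300 ≈ -2.7130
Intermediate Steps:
-341/(y + R(3))² + 23/(-121 - 1*(-154)) = -341/(6 + 4)² + 23/(-121 - 1*(-154)) = -341/(10²) + 23/(-121 + 154) = -341/100 + 23/33 = -8953/3300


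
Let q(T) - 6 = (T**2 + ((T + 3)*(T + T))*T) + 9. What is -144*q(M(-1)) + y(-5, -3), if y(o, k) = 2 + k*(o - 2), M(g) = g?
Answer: -2857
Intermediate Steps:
q(T) = 15 + T**2 + 2*T**2*(3 + T) (q(T) = 6 + ((T**2 + ((T + 3)*(T + T))*T) + 9) = 6 + ((T**2 + ((3 + T)*(2*T))*T) + 9) = 6 + ((T**2 + (2*T*(3 + T))*T) + 9) = 6 + ((T**2 + 2*T**2*(3 + T)) + 9) = 6 + (9 + T**2 + 2*T**2*(3 + T)) = 15 + T**2 + 2*T**2*(3 + T))
y(o, k) = 2 + k*(-2 + o)
-144*q(M(-1)) + y(-5, -3) = -144*(15 + 2*(-1)**3 + 7*(-1)**2) + (2 - 2*(-3) - 3*(-5)) = -144*(15 + 2*(-1) + 7*1) + (2 + 6 + 15) = -144*(15 - 2 + 7) + 23 = -144*20 + 23 = -2880 + 23 = -2857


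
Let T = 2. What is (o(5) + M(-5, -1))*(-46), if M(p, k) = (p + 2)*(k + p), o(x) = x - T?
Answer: -966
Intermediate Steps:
o(x) = -2 + x (o(x) = x - 1*2 = x - 2 = -2 + x)
M(p, k) = (2 + p)*(k + p)
(o(5) + M(-5, -1))*(-46) = ((-2 + 5) + ((-5)**2 + 2*(-1) + 2*(-5) - 1*(-5)))*(-46) = (3 + (25 - 2 - 10 + 5))*(-46) = (3 + 18)*(-46) = 21*(-46) = -966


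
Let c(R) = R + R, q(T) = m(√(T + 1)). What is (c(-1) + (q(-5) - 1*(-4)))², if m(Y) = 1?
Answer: 9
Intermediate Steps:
q(T) = 1
c(R) = 2*R
(c(-1) + (q(-5) - 1*(-4)))² = (2*(-1) + (1 - 1*(-4)))² = (-2 + (1 + 4))² = (-2 + 5)² = 3² = 9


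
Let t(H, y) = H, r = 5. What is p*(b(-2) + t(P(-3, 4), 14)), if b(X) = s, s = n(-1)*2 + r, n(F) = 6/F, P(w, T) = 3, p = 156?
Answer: -624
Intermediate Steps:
s = -7 (s = (6/(-1))*2 + 5 = (6*(-1))*2 + 5 = -6*2 + 5 = -12 + 5 = -7)
b(X) = -7
p*(b(-2) + t(P(-3, 4), 14)) = 156*(-7 + 3) = 156*(-4) = -624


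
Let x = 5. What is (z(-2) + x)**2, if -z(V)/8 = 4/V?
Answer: 441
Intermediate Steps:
z(V) = -32/V
(z(-2) + x)**2 = (-32/(-2) + 5)**2 = (-32*(-1/2) + 5)**2 = (16 + 5)**2 = 21**2 = 441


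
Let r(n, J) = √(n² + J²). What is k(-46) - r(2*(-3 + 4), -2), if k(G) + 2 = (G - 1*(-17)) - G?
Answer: 15 - 2*√2 ≈ 12.172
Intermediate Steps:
k(G) = 15 (k(G) = -2 + ((G - 1*(-17)) - G) = -2 + ((G + 17) - G) = -2 + ((17 + G) - G) = -2 + 17 = 15)
r(n, J) = √(J² + n²)
k(-46) - r(2*(-3 + 4), -2) = 15 - √((-2)² + (2*(-3 + 4))²) = 15 - √(4 + (2*1)²) = 15 - √(4 + 2²) = 15 - √(4 + 4) = 15 - √8 = 15 - 2*√2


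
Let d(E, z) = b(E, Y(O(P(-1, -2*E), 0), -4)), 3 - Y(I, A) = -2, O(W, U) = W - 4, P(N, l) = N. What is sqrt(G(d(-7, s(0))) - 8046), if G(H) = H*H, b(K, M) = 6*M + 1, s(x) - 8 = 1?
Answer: I*sqrt(7085) ≈ 84.172*I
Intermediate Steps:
O(W, U) = -4 + W
Y(I, A) = 5 (Y(I, A) = 3 - 1*(-2) = 3 + 2 = 5)
s(x) = 9 (s(x) = 8 + 1 = 9)
b(K, M) = 1 + 6*M
d(E, z) = 31 (d(E, z) = 1 + 6*5 = 1 + 30 = 31)
G(H) = H**2
sqrt(G(d(-7, s(0))) - 8046) = sqrt(31**2 - 8046) = sqrt(961 - 8046) = sqrt(-7085) = I*sqrt(7085)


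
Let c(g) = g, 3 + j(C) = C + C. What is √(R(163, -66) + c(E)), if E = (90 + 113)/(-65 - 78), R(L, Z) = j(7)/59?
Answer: 102*I*√8437/8437 ≈ 1.1105*I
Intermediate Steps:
j(C) = -3 + 2*C (j(C) = -3 + (C + C) = -3 + 2*C)
R(L, Z) = 11/59 (R(L, Z) = (-3 + 2*7)/59 = (-3 + 14)*(1/59) = 11*(1/59) = 11/59)
E = -203/143 (E = 203/(-143) = 203*(-1/143) = -203/143 ≈ -1.4196)
√(R(163, -66) + c(E)) = √(11/59 - 203/143) = √(-10404/8437) = 102*I*√8437/8437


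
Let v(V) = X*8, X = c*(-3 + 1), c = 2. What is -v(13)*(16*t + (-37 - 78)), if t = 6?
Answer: -608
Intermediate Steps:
X = -4 (X = 2*(-3 + 1) = 2*(-2) = -4)
v(V) = -32 (v(V) = -4*8 = -32)
-v(13)*(16*t + (-37 - 78)) = -(-32)*(16*6 + (-37 - 78)) = -(-32)*(96 - 115) = -(-32)*(-19) = -1*608 = -608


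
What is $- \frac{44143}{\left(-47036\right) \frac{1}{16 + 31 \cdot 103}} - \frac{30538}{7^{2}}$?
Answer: $\frac{500427645}{209524} \approx 2388.4$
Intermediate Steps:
$- \frac{44143}{\left(-47036\right) \frac{1}{16 + 31 \cdot 103}} - \frac{30538}{7^{2}} = - \frac{44143}{\left(-47036\right) \frac{1}{16 + 3193}} - \frac{30538}{49} = - \frac{44143}{\left(-47036\right) \frac{1}{3209}} - \frac{30538}{49} = - \frac{44143}{- \frac{47036}{3209}} - \frac{30538}{49} = \left(-44143\right) \left(- \frac{3209}{47036}\right) - \frac{30538}{49} = \frac{12877717}{4276} - \frac{30538}{49} = \frac{500427645}{209524}$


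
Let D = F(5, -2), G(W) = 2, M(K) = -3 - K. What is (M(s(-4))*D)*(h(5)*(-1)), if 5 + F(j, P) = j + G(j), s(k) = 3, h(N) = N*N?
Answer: 300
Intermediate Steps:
h(N) = N**2
F(j, P) = -3 + j (F(j, P) = -5 + (j + 2) = -5 + (2 + j) = -3 + j)
D = 2 (D = -3 + 5 = 2)
(M(s(-4))*D)*(h(5)*(-1)) = ((-3 - 1*3)*2)*(5**2*(-1)) = ((-3 - 3)*2)*(25*(-1)) = -6*2*(-25) = -12*(-25) = 300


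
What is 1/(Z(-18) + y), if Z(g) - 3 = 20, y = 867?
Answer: 1/890 ≈ 0.0011236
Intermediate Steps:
Z(g) = 23 (Z(g) = 3 + 20 = 23)
1/(Z(-18) + y) = 1/(23 + 867) = 1/890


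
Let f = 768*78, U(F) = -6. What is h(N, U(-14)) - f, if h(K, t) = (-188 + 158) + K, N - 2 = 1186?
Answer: -58746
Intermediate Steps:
N = 1188 (N = 2 + 1186 = 1188)
h(K, t) = -30 + K
f = 59904
h(N, U(-14)) - f = (-30 + 1188) - 1*59904 = 1158 - 59904 = -58746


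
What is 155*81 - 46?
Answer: 12509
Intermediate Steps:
155*81 - 46 = 12555 - 46 = 12509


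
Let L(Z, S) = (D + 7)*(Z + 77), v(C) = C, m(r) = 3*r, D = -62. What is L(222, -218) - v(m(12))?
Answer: -16481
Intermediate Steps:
L(Z, S) = -4235 - 55*Z (L(Z, S) = (-62 + 7)*(Z + 77) = -55*(77 + Z) = -4235 - 55*Z)
L(222, -218) - v(m(12)) = (-4235 - 55*222) - 3*12 = (-4235 - 12210) - 1*36 = -16445 - 36 = -16481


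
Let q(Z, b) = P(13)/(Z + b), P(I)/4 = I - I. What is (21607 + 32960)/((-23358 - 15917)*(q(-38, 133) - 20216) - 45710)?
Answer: 54567/793937690 ≈ 6.8730e-5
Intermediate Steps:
P(I) = 0 (P(I) = 4*(I - I) = 4*0 = 0)
q(Z, b) = 0 (q(Z, b) = 0/(Z + b) = 0)
(21607 + 32960)/((-23358 - 15917)*(q(-38, 133) - 20216) - 45710) = (21607 + 32960)/((-23358 - 15917)*(0 - 20216) - 45710) = 54567/(-39275*(-20216) - 45710) = 54567/(793983400 - 45710) = 54567/793937690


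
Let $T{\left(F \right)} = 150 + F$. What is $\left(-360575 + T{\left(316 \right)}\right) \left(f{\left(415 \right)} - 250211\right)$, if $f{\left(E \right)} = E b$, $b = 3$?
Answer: $89654897294$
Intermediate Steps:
$f{\left(E \right)} = 3 E$ ($f{\left(E \right)} = E 3 = 3 E$)
$\left(-360575 + T{\left(316 \right)}\right) \left(f{\left(415 \right)} - 250211\right) = \left(-360575 + \left(150 + 316\right)\right) \left(3 \cdot 415 - 250211\right) = \left(-360575 + 466\right) \left(1245 - 250211\right) = \left(-360109\right) \left(-248966\right) = 89654897294$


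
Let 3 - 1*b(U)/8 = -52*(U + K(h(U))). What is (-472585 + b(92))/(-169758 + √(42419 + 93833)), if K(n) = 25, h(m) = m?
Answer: 35979274431/14408821156 + 423889*√34063/14408821156 ≈ 2.5025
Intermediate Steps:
b(U) = 10424 + 416*U (b(U) = 24 - (-416)*(U + 25) = 24 - (-416)*(25 + U) = 24 - 8*(-1300 - 52*U) = 24 + (10400 + 416*U) = 10424 + 416*U)
(-472585 + b(92))/(-169758 + √(42419 + 93833)) = (-472585 + (10424 + 416*92))/(-169758 + √(42419 + 93833)) = (-472585 + (10424 + 38272))/(-169758 + √136252) = (-472585 + 48696)/(-169758 + 2*√34063) = -423889/(-169758 + 2*√34063)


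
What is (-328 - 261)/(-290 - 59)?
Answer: 589/349 ≈ 1.6877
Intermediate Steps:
(-328 - 261)/(-290 - 59) = -589/(-349) = -589*(-1/349) = 589/349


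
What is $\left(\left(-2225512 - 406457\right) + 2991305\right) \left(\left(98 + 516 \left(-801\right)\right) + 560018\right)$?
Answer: $52750524800$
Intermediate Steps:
$\left(\left(-2225512 - 406457\right) + 2991305\right) \left(\left(98 + 516 \left(-801\right)\right) + 560018\right) = \left(\left(-2225512 - 406457\right) + 2991305\right) \left(\left(98 - 413316\right) + 560018\right) = \left(-2631969 + 2991305\right) \left(-413218 + 560018\right) = 359336 \cdot 146800 = 52750524800$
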